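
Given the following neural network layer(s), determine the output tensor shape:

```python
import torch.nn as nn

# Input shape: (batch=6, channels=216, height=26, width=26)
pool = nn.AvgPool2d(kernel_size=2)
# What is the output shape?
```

Input: (6, 216, 26, 26) -> Output: (6, 216, 13, 13)

Answer: (6, 216, 13, 13)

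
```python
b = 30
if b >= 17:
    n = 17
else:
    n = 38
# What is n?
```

Trace:
`b = 30` → b = 30
`if b >= 17: ...` → b >= 17 is True → n = 17
So n = 17

Answer: 17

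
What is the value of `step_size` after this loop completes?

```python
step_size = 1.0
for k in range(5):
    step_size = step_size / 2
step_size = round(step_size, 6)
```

Halving LR 5 times: 1 / 2^5
`step_size` takes the values: 1.0 → 0.5 → 0.25 → 0.125 → 0.0625 → 0.03125

Answer: 0.03125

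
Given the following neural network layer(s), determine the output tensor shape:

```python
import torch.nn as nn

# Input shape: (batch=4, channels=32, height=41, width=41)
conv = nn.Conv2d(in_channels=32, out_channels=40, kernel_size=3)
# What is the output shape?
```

Input: (4, 32, 41, 41) -> Output: (4, 40, 39, 39)

Answer: (4, 40, 39, 39)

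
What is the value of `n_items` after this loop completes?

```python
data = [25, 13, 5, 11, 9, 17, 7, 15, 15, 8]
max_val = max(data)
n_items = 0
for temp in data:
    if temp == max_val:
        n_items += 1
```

Count of max value 25 in [25, 13, 5, 11, 9, 17, 7, 15, 15, 8]
`n_items` takes the values: 0 → 1

Answer: 1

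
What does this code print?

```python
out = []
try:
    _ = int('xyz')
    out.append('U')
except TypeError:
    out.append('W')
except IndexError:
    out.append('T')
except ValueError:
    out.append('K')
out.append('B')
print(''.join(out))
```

Execution trace: 'K' (except ValueError) → 'B' (after the try/except). Output: KB

Answer: KB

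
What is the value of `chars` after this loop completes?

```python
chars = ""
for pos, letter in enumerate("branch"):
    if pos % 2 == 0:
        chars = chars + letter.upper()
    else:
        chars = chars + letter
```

Uppercase even positions in 'branch'
`chars` takes the values: "" → "B" → "Br" → "BrA" → "BrAn" → "BrAnC" → "BrAnCh"

Answer: "BrAnCh"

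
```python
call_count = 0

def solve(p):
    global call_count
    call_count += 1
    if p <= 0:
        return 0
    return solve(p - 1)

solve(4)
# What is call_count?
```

Linear recursion stepping by 1: 5 calls from p=4 down to ≤0.

Answer: 5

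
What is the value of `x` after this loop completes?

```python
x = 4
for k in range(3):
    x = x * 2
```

Multiply by 2, 3 times: 4 * 2^3 = 32
`x` takes the values: 4 → 8 → 16 → 32

Answer: 32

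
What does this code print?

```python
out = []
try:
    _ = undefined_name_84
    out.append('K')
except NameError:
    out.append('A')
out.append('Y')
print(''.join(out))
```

Execution trace: 'A' (except NameError) → 'Y' (after the try/except). Output: AY

Answer: AY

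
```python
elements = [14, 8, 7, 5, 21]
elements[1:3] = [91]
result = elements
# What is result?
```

Trace:
`elements = [14, 8, 7, 5, 21]` → elements = [14, 8, 7, 5, 21]
`elements[1:3] = [91]` → elements = [14, 91, 5, 21]
`result = elements` → result = [14, 91, 5, 21]
So result = [14, 91, 5, 21]

Answer: [14, 91, 5, 21]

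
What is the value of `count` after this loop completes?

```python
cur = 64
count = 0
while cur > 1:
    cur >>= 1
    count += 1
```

Count right shifts until 1
`count` takes the values: 0 → 1 → 2 → 3 → 4 → 5 → 6

Answer: 6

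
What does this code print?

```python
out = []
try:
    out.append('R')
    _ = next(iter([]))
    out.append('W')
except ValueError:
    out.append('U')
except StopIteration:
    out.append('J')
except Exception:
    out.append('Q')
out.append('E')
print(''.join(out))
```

Execution trace: 'R' (try body) → 'J' (except StopIteration) → 'E' (after the try/except). Output: RJE

Answer: RJE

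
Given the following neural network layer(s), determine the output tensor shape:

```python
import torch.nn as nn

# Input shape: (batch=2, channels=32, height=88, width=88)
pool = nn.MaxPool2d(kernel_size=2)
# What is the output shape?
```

Input: (2, 32, 88, 88) -> Output: (2, 32, 44, 44)

Answer: (2, 32, 44, 44)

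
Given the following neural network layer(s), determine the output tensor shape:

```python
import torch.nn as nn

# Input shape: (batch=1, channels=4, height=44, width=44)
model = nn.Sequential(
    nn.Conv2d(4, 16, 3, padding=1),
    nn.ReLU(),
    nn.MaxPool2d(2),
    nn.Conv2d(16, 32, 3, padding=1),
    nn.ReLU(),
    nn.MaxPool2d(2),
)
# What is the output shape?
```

Input: (1, 4, 44, 44) -> after first Conv2d: (1, 16, 44, 44) -> after first MaxPool2d: (1, 16, 22, 22) -> after second Conv2d: (1, 32, 22, 22) -> Output: (1, 32, 11, 11)

Answer: (1, 32, 11, 11)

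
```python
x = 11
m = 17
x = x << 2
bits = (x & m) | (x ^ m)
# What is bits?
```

Trace:
`x = 11` → x = 11
`m = 17` → m = 17
`x = x << 2` → x = 44
`bits = (x & m) | (x ^ m)` → bits = 61
So bits = 61

Answer: 61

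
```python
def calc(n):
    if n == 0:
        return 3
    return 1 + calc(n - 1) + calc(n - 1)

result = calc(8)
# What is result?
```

calc(n) = 1 + 2·calc(n-1), calc(0)=3. Closed form: (3+1)·2^8 - 1 = 1023.

Answer: 1023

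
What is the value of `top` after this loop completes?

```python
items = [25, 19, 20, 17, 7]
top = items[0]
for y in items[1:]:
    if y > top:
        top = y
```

Maximum of [25, 19, 20, 17, 7]
`top` takes the values: 25

Answer: 25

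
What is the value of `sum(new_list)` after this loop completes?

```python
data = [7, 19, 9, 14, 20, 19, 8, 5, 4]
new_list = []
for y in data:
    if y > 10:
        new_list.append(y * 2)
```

Sum of doubled values > 10
`new_list` takes the values: [] → [38] → [38, 28] → [38, 28, 40] → [38, 28, 40, 38]
So `sum(new_list)` = 144

Answer: 144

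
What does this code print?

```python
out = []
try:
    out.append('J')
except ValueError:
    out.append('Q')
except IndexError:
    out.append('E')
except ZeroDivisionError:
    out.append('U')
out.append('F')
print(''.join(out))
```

Execution trace: 'J' (try body, no exception) → 'F' (after the try/except). Output: JF

Answer: JF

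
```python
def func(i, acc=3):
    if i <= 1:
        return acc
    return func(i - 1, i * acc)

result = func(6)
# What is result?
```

Accumulator trace (n, acc): (6, 3) -> (5, 18) -> (4, 90) -> (3, 360) -> (2, 1080) -> (1, 2160) -> return 2160

Answer: 2160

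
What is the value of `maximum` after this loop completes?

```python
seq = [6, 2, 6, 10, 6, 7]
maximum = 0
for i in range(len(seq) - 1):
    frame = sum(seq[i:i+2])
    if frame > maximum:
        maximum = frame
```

Max sum of 2-element window in [6, 2, 6, 10, 6, 7]
`maximum` takes the values: 0 → 8 → 16

Answer: 16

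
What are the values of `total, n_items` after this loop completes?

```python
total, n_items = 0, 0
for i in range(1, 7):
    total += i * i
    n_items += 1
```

Sum of squares and count
`total, n_items` takes the values: (0, 0) → (1, 0) → (1, 1) → (5, 1) → (5, 2) → (14, 2) → (14, 3) → (30, 3) → (30, 4) → (55, 4) → (55, 5) → (91, 5) → (91, 6)

Answer: 91, 6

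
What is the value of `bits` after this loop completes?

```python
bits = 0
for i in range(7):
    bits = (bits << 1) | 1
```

Build 7 consecutive 1-bits: 0b1111111
`bits` takes the values: 0 → 1 → 3 → 7 → 15 → 31 → 63 → 127

Answer: 127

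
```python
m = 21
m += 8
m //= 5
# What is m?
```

Trace:
`m = 21` → m = 21
`m += 8` → m = 29
`m //= 5` → m = 5
So m = 5

Answer: 5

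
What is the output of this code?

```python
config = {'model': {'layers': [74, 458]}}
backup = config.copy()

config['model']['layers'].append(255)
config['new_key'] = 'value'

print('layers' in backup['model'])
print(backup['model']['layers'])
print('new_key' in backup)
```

Key concept: shallow copy gotcha with nested dict.
Step by step:
`config = {'model': {'layers': [74, 458]}}` → config = {'model': {'layers': [74, 458]}}
`backup = config.copy()` → backup = {'model': {'layers': [74, 458]}}
`config['model']['layers'].append(255)` → config = {'model': {'layers': [74, 458, 255]}}; backup = {'model': {'layers': [74, 458, 255]}}
`config['new_key'] = 'value'` → config = {'model': {'layers': [74, 458, 255]}, 'new_key': 'value'}
`print('layers' in backup['model'])` → prints True
`print(backup['model']['layers'])` → prints [74, 458, 255]
`print('new_key' in backup)` → prints False

Answer:
True
[74, 458, 255]
False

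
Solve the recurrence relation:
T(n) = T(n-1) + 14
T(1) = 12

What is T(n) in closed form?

Unrolling: T(n) = T(1) + 14·(n-1) = 12 + 14(n-1) = 14n - 2.

Answer: T(n) = 14n - 2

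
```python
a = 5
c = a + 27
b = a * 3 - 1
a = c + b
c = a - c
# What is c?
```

Trace:
`a = 5` → a = 5
`c = a + 27` → c = 32
`b = a * 3 - 1` → b = 14
`a = c + b` → a = 46
`c = a - c` → c = 14
So c = 14

Answer: 14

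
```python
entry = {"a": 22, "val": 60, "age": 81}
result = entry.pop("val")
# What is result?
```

Trace:
`entry = {"a": 22, "val": 60, "age": 81}` → entry = {'a': 22, 'val': 60, 'age': 81}
`result = entry.pop("val")` → entry = {'a': 22, 'age': 81}; result = 60
So result = 60

Answer: 60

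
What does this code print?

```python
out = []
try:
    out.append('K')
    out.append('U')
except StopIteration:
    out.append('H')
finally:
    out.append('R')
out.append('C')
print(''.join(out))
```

Execution trace: 'K' (try body) → 'U' (try body, no exception) → 'R' (finally) → 'C' (after the try/except). Output: KURC

Answer: KURC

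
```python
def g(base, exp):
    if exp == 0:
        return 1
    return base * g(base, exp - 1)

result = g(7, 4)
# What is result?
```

g(7, 4) = 7 * 7 * 7 * 7 = 2401

Answer: 2401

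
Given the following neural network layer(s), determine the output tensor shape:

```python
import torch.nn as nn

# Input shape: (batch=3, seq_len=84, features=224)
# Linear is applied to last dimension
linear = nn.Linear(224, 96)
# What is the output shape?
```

Input: (3, 84, 224) -> Output: (3, 84, 96)

Answer: (3, 84, 96)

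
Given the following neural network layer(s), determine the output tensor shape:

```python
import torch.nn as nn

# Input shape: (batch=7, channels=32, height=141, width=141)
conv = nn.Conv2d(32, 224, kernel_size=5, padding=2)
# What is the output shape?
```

Input: (7, 32, 141, 141) -> Output: (7, 224, 141, 141)

Answer: (7, 224, 141, 141)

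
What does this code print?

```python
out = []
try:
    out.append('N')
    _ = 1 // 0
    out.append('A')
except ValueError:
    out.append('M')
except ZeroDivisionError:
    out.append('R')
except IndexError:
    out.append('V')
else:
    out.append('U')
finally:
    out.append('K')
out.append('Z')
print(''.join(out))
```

Execution trace: 'N' (try body) → 'R' (except ZeroDivisionError) → 'K' (finally) → 'Z' (after the try/except). Output: NRKZ

Answer: NRKZ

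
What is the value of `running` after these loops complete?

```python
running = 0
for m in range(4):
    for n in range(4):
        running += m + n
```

Sum of all m+n for m,n in 4x4
`running` takes the values: 0 → 1 → 3 → 6 → 7 → 9 → 12 → 16 → 18 → 21 → 25 → 30 → 33 → 37 → 42 → 48

Answer: 48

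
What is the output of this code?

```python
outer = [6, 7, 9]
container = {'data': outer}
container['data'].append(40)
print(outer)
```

Key concept: dict holds reference to list.
Step by step:
`outer = [6, 7, 9]` → outer = [6, 7, 9]
`container = {'data': outer}` → container = {'data': [6, 7, 9]}
`container['data'].append(40)` → outer = [6, 7, 9, 40]; container = {'data': [6, 7, 9, 40]}
`print(outer)` → prints [6, 7, 9, 40]

Answer: [6, 7, 9, 40]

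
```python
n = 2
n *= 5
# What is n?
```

Trace:
`n = 2` → n = 2
`n *= 5` → n = 10
So n = 10

Answer: 10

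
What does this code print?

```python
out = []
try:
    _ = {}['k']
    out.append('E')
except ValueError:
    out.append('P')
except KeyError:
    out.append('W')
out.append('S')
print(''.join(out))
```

Execution trace: 'W' (except KeyError) → 'S' (after the try/except). Output: WS

Answer: WS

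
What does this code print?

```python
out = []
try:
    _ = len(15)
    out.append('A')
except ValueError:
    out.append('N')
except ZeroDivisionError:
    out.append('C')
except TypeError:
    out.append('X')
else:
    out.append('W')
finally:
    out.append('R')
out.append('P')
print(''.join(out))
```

Execution trace: 'X' (except TypeError) → 'R' (finally) → 'P' (after the try/except). Output: XRP

Answer: XRP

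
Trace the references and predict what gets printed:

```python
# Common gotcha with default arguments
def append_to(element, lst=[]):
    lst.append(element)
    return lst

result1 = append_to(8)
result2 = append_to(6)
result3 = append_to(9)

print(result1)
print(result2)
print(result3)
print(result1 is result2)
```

Key concept: mutable default argument gotcha.
Step by step:
`result1 = append_to(8)` → result1 = [8]
`result2 = append_to(6)` → result1 = [8, 6] (same object as result2); result2 = [8, 6] (same object as result1)
`result3 = append_to(9)` → result1 = [8, 6, 9] (same object as result2, result3); result2 = [8, 6, 9] (same object as result1, result3); result3 = [8, 6, 9] (same object as result1, result2)
`print(result1)` → prints [8, 6, 9]
`print(result2)` → prints [8, 6, 9]
`print(result3)` → prints [8, 6, 9]
`print(result1 is result2)` → prints True

Answer:
[8, 6, 9]
[8, 6, 9]
[8, 6, 9]
True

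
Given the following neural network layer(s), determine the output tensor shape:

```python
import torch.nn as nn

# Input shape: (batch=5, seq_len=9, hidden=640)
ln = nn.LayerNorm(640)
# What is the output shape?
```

Input: (5, 9, 640) -> Output: (5, 9, 640)

Answer: (5, 9, 640)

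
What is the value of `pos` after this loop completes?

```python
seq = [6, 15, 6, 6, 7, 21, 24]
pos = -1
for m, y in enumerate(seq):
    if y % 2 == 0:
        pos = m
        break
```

First even number index in [6, 15, 6, 6, 7, 21, 24]
`pos` takes the values: -1 → 0

Answer: 0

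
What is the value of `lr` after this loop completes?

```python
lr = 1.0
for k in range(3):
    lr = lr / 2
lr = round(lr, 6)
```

Halving LR 3 times: 1 / 2^3
`lr` takes the values: 1.0 → 0.5 → 0.25 → 0.125

Answer: 0.125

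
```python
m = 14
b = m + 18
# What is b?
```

Trace:
`m = 14` → m = 14
`b = m + 18` → b = 32
So b = 32

Answer: 32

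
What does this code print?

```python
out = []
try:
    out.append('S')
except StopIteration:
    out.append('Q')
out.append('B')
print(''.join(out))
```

Execution trace: 'S' (try body, no exception) → 'B' (after the try/except). Output: SB

Answer: SB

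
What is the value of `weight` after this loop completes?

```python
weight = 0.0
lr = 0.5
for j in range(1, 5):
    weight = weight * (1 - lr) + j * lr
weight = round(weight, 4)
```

Moving average with lr=0.5
`weight` takes the values: 0.0 → 0.5 → 1.25 → 2.125 → 3.0625

Answer: 3.0625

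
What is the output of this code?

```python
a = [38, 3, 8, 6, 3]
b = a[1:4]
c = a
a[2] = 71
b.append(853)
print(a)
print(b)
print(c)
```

Key concept: slice vs alias.
Step by step:
`a = [38, 3, 8, 6, 3]` → a = [38, 3, 8, 6, 3]
`b = a[1:4]` → b = [3, 8, 6]
`c = a` → c = [38, 3, 8, 6, 3] (same object as a)
`a[2] = 71` → a = [38, 3, 71, 6, 3] (same object as c); c = [38, 3, 71, 6, 3] (same object as a)
`b.append(853)` → b = [3, 8, 6, 853]
`print(a)` → prints [38, 3, 71, 6, 3]
`print(b)` → prints [3, 8, 6, 853]
`print(c)` → prints [38, 3, 71, 6, 3]

Answer:
[38, 3, 71, 6, 3]
[3, 8, 6, 853]
[38, 3, 71, 6, 3]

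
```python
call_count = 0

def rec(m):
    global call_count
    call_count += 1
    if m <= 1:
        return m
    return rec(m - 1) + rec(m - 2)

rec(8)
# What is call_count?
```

Calls(m) = 1 + Calls(m-1) + Calls(m-2); Calls(0)=Calls(1)=1. For m=8 this gives 67.

Answer: 67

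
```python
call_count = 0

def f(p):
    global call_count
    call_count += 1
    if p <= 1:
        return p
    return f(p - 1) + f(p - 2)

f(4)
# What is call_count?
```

Calls(p) = 1 + Calls(p-1) + Calls(p-2); Calls(0)=Calls(1)=1. For p=4 this gives 9.

Answer: 9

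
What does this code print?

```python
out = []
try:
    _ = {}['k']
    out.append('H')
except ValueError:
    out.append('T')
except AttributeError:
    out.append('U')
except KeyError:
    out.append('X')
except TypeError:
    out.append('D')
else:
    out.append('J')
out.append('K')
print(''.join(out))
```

Execution trace: 'X' (except KeyError) → 'K' (after the try/except). Output: XK

Answer: XK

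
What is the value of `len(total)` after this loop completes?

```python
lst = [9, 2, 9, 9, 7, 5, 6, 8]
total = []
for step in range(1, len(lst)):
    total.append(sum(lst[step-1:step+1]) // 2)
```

Number of 2-element averages
`total` takes the values: [] → [5] → [5, 5] → [5, 5, 9] → [5, 5, 9, 8] → [5, 5, 9, 8, 6] → [5, 5, 9, 8, 6, 5] → [5, 5, 9, 8, 6, 5, 7]
So `len(total)` = 7

Answer: 7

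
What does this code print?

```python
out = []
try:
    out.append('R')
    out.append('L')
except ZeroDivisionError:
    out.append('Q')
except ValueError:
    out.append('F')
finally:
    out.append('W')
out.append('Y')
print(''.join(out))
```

Execution trace: 'R' (try body) → 'L' (try body, no exception) → 'W' (finally) → 'Y' (after the try/except). Output: RLWY

Answer: RLWY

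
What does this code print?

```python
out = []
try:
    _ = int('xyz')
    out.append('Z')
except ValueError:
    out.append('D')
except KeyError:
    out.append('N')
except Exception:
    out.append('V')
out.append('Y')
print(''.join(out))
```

Execution trace: 'D' (except ValueError) → 'Y' (after the try/except). Output: DY

Answer: DY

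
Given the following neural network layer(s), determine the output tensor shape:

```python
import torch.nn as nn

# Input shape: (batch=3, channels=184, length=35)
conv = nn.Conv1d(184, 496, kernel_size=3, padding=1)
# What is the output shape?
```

Input: (3, 184, 35) -> Output: (3, 496, 35)

Answer: (3, 496, 35)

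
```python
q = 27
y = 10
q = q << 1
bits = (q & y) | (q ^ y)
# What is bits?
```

Trace:
`q = 27` → q = 27
`y = 10` → y = 10
`q = q << 1` → q = 54
`bits = (q & y) | (q ^ y)` → bits = 62
So bits = 62

Answer: 62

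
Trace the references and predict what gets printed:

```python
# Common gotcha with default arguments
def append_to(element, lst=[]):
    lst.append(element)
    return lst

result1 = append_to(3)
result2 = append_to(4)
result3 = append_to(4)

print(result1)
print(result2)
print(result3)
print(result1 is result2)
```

Key concept: mutable default argument gotcha.
Step by step:
`result1 = append_to(3)` → result1 = [3]
`result2 = append_to(4)` → result1 = [3, 4] (same object as result2); result2 = [3, 4] (same object as result1)
`result3 = append_to(4)` → result1 = [3, 4, 4] (same object as result2, result3); result2 = [3, 4, 4] (same object as result1, result3); result3 = [3, 4, 4] (same object as result1, result2)
`print(result1)` → prints [3, 4, 4]
`print(result2)` → prints [3, 4, 4]
`print(result3)` → prints [3, 4, 4]
`print(result1 is result2)` → prints True

Answer:
[3, 4, 4]
[3, 4, 4]
[3, 4, 4]
True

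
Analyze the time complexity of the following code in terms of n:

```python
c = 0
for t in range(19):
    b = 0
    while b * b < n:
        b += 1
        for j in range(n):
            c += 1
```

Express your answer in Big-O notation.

Each loop level contributes: 1 × √n × n. Multiplying the contributions gives O(n√n).

Answer: O(n√n)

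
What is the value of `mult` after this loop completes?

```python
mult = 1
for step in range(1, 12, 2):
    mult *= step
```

Product of 1, 3, 5, ... up to 11
`mult` takes the values: 1 → 3 → 15 → 105 → 945 → 10395

Answer: 10395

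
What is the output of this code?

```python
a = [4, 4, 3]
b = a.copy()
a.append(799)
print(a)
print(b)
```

Key concept: list.copy() creates independent copy.
Step by step:
`a = [4, 4, 3]` → a = [4, 4, 3]
`b = a.copy()` → b = [4, 4, 3]
`a.append(799)` → a = [4, 4, 3, 799]
`print(a)` → prints [4, 4, 3, 799]
`print(b)` → prints [4, 4, 3]

Answer:
[4, 4, 3, 799]
[4, 4, 3]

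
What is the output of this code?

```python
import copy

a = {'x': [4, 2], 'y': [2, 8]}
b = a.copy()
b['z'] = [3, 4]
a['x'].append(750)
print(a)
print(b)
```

Key concept: shallow copy of dict with mutable values.
Step by step:
`a = {'x': [4, 2], 'y': [2, 8]}` → a = {'x': [4, 2], 'y': [2, 8]}
`b = a.copy()` → b = {'x': [4, 2], 'y': [2, 8]}
`b['z'] = [3, 4]` → b = {'x': [4, 2], 'y': [2, 8], 'z': [3, 4]}
`a['x'].append(750)` → a = {'x': [4, 2, 750], 'y': [2, 8]}; b = {'x': [4, 2, 750], 'y': [2, 8], 'z': [3, 4]}
`print(a)` → prints {'x': [4, 2, 750], 'y': [2, 8]}
`print(b)` → prints {'x': [4, 2, 750], 'y': [2, 8], 'z': [3, 4]}

Answer:
{'x': [4, 2, 750], 'y': [2, 8]}
{'x': [4, 2, 750], 'y': [2, 8], 'z': [3, 4]}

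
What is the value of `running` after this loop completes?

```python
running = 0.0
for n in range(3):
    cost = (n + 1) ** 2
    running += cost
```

Sum of squared losses 1² + 2² + ... + 3²
`running` takes the values: 0.0 → 1.0 → 5.0 → 14.0

Answer: 14.0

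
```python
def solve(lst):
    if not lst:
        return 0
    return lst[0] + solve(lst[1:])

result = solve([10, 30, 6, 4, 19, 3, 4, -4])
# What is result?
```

10 + 30 + 6 + 4 + 19 + 3 + 4 + (-4) + 0 = 72

Answer: 72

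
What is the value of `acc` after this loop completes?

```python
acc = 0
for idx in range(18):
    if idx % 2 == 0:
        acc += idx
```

Sum of even numbers 0 to 17
`acc` takes the values: 0 → 2 → 6 → 12 → 20 → 30 → 42 → 56 → 72

Answer: 72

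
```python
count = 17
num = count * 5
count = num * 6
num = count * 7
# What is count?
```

Trace:
`count = 17` → count = 17
`num = count * 5` → num = 85
`count = num * 6` → count = 510
`num = count * 7` → num = 3570
So count = 510

Answer: 510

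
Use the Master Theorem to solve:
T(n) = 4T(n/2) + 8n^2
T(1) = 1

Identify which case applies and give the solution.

a=4, b=2, f(n)=8n^2. log_2(4) = 2. Since c=2 = 2, Case 2 applies: T(n) = Θ(n^log_b(a) · log n) = O(n^2 log n).

Answer: O(n^2 log n) - Case 2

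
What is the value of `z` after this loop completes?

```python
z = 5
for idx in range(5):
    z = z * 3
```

Multiply by 3, 5 times: 5 * 3^5 = 1215
`z` takes the values: 5 → 15 → 45 → 135 → 405 → 1215

Answer: 1215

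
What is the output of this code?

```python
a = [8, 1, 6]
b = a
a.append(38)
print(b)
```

Key concept: basic list aliasing.
Step by step:
`a = [8, 1, 6]` → a = [8, 1, 6]
`b = a` → b = [8, 1, 6] (same object as a)
`a.append(38)` → a = [8, 1, 6, 38] (same object as b); b = [8, 1, 6, 38] (same object as a)
`print(b)` → prints [8, 1, 6, 38]

Answer: [8, 1, 6, 38]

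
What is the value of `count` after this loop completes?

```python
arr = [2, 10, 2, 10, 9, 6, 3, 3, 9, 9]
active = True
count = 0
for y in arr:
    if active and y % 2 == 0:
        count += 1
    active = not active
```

Count even values at even positions
`count` takes the values: 0 → 1 → 2

Answer: 2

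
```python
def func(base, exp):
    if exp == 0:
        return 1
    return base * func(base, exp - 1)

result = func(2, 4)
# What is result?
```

func(2, 4) = 2 * 2 * 2 * 2 = 16

Answer: 16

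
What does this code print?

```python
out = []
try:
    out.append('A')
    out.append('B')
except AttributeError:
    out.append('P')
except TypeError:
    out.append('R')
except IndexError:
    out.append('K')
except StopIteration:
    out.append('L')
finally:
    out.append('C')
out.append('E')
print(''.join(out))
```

Execution trace: 'A' (try body) → 'B' (try body, no exception) → 'C' (finally) → 'E' (after the try/except). Output: ABCE

Answer: ABCE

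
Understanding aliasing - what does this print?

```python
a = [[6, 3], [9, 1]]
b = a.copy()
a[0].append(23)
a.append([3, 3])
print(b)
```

Key concept: shallow copy with nested lists.
Step by step:
`a = [[6, 3], [9, 1]]` → a = [[6, 3], [9, 1]]
`b = a.copy()` → b = [[6, 3], [9, 1]]
`a[0].append(23)` → a = [[6, 3, 23], [9, 1]]; b = [[6, 3, 23], [9, 1]]
`a.append([3, 3])` → a = [[6, 3, 23], [9, 1], [3, 3]]
`print(b)` → prints [[6, 3, 23], [9, 1]]

Answer: [[6, 3, 23], [9, 1]]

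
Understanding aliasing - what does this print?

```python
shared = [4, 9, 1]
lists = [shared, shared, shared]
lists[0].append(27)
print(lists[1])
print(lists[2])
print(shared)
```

Key concept: list of same reference.
Step by step:
`shared = [4, 9, 1]` → shared = [4, 9, 1]
`lists = [shared, shared, shared]` → lists = [[4, 9, 1], [4, 9, 1], [4, 9, 1]]
`lists[0].append(27)` → shared = [4, 9, 1, 27]; lists = [[4, 9, 1, 27], [4, 9, 1, 27], [4, 9, 1, 27]]
`print(lists[1])` → prints [4, 9, 1, 27]
`print(lists[2])` → prints [4, 9, 1, 27]
`print(shared)` → prints [4, 9, 1, 27]

Answer:
[4, 9, 1, 27]
[4, 9, 1, 27]
[4, 9, 1, 27]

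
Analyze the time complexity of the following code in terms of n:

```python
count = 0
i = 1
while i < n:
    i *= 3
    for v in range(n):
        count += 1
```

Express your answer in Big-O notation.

Each loop level contributes: log n × n. Multiplying the contributions gives O(n log n).

Answer: O(n log n)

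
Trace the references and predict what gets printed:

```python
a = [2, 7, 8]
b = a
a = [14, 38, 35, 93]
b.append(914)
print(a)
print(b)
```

Key concept: rebinding vs mutation: a is rebound to a new list, b still points at the original.
Step by step:
`a = [2, 7, 8]` → a = [2, 7, 8]
`b = a` → b = [2, 7, 8] (same object as a)
`a = [14, 38, 35, 93]` → a = [14, 38, 35, 93]
`b.append(914)` → b = [2, 7, 8, 914]
`print(a)` → prints [14, 38, 35, 93]
`print(b)` → prints [2, 7, 8, 914]

Answer:
[14, 38, 35, 93]
[2, 7, 8, 914]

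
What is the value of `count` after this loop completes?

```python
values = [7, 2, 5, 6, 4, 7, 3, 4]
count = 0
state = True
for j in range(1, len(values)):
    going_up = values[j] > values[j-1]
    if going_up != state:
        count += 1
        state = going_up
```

Count direction changes in [7, 2, 5, 6, 4, 7, 3, 4]
`count` takes the values: 0 → 1 → 2 → 3 → 4 → 5 → 6

Answer: 6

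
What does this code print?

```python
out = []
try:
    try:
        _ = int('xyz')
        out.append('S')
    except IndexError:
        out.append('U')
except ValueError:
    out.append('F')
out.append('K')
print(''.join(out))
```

Execution trace: 'F' (outer except ValueError) → 'K' (after the try/except). Output: FK

Answer: FK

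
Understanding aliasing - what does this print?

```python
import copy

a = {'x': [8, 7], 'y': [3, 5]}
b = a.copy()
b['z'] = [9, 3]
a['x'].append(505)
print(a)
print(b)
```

Key concept: shallow copy of dict with mutable values.
Step by step:
`a = {'x': [8, 7], 'y': [3, 5]}` → a = {'x': [8, 7], 'y': [3, 5]}
`b = a.copy()` → b = {'x': [8, 7], 'y': [3, 5]}
`b['z'] = [9, 3]` → b = {'x': [8, 7], 'y': [3, 5], 'z': [9, 3]}
`a['x'].append(505)` → a = {'x': [8, 7, 505], 'y': [3, 5]}; b = {'x': [8, 7, 505], 'y': [3, 5], 'z': [9, 3]}
`print(a)` → prints {'x': [8, 7, 505], 'y': [3, 5]}
`print(b)` → prints {'x': [8, 7, 505], 'y': [3, 5], 'z': [9, 3]}

Answer:
{'x': [8, 7, 505], 'y': [3, 5]}
{'x': [8, 7, 505], 'y': [3, 5], 'z': [9, 3]}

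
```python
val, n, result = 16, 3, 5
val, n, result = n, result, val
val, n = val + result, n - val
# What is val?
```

Trace:
`val, n, result = 16, 3, 5` → val = 16; n = 3; result = 5
`val, n, result = n, result, val` → val = 3; n = 5; result = 16
`val, n = val + result, n - val` → val = 19; n = 2
So val = 19

Answer: 19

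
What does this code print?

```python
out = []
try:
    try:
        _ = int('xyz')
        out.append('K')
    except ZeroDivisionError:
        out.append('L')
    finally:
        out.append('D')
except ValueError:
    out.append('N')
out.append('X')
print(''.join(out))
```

Execution trace: 'D' (inner finally) → 'N' (outer except ValueError) → 'X' (after the try/except). Output: DNX

Answer: DNX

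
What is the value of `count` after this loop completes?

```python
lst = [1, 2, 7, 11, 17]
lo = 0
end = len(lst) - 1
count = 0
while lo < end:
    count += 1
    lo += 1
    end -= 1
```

Iterations until pointers meet (list length 5)
`count` takes the values: 0 → 1 → 2

Answer: 2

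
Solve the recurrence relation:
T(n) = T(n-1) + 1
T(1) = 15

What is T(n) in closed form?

Unrolling: T(n) = T(1) + 1·(n-1) = 15 + 1(n-1) = n + 14.

Answer: T(n) = n + 14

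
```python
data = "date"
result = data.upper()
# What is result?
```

Trace:
`data = "date"` → data = 'date'
`result = data.upper()` → result = 'DATE'
So result = 'DATE'

Answer: 'DATE'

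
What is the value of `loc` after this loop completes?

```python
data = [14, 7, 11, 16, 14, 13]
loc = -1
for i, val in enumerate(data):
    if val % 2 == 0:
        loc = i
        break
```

First even number index in [14, 7, 11, 16, 14, 13]
`loc` takes the values: -1 → 0

Answer: 0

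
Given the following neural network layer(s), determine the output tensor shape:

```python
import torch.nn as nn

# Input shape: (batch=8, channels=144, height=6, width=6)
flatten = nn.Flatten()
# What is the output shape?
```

Input: (8, 144, 6, 6) -> Output: (8, 5184)

Answer: (8, 5184)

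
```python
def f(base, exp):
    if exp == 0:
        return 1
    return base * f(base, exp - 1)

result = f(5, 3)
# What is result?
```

f(5, 3) = 5 * 5 * 5 = 125

Answer: 125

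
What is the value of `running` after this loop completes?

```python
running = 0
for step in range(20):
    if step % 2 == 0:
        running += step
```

Sum of even numbers 0 to 19
`running` takes the values: 0 → 2 → 6 → 12 → 20 → 30 → 42 → 56 → 72 → 90

Answer: 90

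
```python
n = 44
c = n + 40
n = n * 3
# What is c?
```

Trace:
`n = 44` → n = 44
`c = n + 40` → c = 84
`n = n * 3` → n = 132
So c = 84

Answer: 84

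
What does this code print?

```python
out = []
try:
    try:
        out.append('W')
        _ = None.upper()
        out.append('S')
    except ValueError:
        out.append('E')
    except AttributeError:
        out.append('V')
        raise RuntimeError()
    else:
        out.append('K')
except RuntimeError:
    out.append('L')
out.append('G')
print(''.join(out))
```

Execution trace: 'W' (inner try body) → 'V' (inner except AttributeError) → 'L' (outer except RuntimeError) → 'G' (after the try/except). Output: WVLG

Answer: WVLG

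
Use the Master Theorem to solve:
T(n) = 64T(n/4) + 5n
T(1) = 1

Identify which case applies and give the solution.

a=64, b=4, f(n)=5n. log_4(64) = 3. Since c=1 < 3, Case 1 applies: T(n) = Θ(n^log_b(a)) = O(n^3).

Answer: O(n^3) - Case 1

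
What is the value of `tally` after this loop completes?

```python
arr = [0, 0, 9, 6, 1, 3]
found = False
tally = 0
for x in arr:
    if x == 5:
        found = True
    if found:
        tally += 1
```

Count elements after first 5 in [0, 0, 9, 6, 1, 3]
`tally` takes the values: 0

Answer: 0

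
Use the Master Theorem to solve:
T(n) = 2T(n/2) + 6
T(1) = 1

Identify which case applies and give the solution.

a=2, b=2, f(n)=6. log_2(2) = 1. Since c=0 < 1, Case 1 applies: T(n) = Θ(n^log_b(a)) = O(n).

Answer: O(n) - Case 1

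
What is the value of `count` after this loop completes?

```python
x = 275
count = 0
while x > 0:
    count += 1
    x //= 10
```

Count digits by repeated division by 10
`count` takes the values: 0 → 1 → 2 → 3

Answer: 3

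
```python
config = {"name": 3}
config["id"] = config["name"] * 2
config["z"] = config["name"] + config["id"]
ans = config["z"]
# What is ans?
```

Trace:
`config = {"name": 3}` → config = {'name': 3}
`config["id"] = config["name"] * 2` → config = {'name': 3, 'id': 6}
`config["z"] = config["name"] + config["id"]` → config = {'name': 3, 'id': 6, 'z': 9}
`ans = config["z"]` → ans = 9
So ans = 9

Answer: 9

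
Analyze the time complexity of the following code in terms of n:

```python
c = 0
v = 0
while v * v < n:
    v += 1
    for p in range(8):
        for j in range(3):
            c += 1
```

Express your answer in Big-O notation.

Each loop level contributes: √n × 1 × 1. Multiplying the contributions gives O(√n).

Answer: O(√n)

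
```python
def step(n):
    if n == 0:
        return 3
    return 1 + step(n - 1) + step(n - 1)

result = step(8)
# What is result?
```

step(n) = 1 + 2·step(n-1), step(0)=3. Closed form: (3+1)·2^8 - 1 = 1023.

Answer: 1023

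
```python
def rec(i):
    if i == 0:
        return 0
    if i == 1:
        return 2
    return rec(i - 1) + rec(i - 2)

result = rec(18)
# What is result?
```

Build up from base cases: rec(0)=0, rec(1)=2, rec(2)=2, rec(3)=4, rec(4)=6, rec(5)=10, rec(6)=16, ..., rec(18)=5168

Answer: 5168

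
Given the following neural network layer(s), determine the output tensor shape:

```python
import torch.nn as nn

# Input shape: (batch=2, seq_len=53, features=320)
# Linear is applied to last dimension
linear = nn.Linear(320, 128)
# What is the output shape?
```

Input: (2, 53, 320) -> Output: (2, 53, 128)

Answer: (2, 53, 128)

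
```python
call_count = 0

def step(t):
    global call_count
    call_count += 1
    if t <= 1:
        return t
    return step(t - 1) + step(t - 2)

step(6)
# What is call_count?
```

Calls(t) = 1 + Calls(t-1) + Calls(t-2); Calls(0)=Calls(1)=1. For t=6 this gives 25.

Answer: 25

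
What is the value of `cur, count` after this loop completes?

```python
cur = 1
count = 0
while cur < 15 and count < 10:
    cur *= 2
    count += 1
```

Double until >= 15 or 10 iterations
`cur, count` takes the values: (1, 0) → (2, 0) → (2, 1) → (4, 1) → (4, 2) → (8, 2) → (8, 3) → (16, 3) → (16, 4)

Answer: 16, 4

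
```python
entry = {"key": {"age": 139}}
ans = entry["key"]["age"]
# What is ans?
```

Trace:
`entry = {"key": {"age": 139}}` → entry = {'key': {'age': 139}}
`ans = entry["key"]["age"]` → ans = 139
So ans = 139

Answer: 139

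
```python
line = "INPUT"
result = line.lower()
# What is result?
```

Trace:
`line = "INPUT"` → line = 'INPUT'
`result = line.lower()` → result = 'input'
So result = 'input'

Answer: 'input'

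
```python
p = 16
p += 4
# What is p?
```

Trace:
`p = 16` → p = 16
`p += 4` → p = 20
So p = 20

Answer: 20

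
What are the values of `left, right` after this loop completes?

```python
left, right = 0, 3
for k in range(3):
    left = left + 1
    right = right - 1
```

left goes 0→3, right goes 3→0
`left, right` takes the values: (0, 3) → (1, 3) → (1, 2) → (2, 2) → (2, 1) → (3, 1) → (3, 0)

Answer: 3, 0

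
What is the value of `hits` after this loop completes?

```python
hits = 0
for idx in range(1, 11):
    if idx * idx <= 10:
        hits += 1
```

Count numbers where idx² ≤ 10
`hits` takes the values: 0 → 1 → 2 → 3

Answer: 3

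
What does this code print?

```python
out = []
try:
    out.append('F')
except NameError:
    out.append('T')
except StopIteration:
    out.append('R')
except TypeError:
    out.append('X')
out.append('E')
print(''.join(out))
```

Execution trace: 'F' (try body, no exception) → 'E' (after the try/except). Output: FE

Answer: FE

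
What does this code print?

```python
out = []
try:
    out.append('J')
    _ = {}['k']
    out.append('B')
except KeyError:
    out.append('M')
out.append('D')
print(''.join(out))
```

Execution trace: 'J' (try body) → 'M' (except KeyError) → 'D' (after the try/except). Output: JMD

Answer: JMD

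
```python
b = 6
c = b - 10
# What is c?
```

Trace:
`b = 6` → b = 6
`c = b - 10` → c = -4
So c = -4

Answer: -4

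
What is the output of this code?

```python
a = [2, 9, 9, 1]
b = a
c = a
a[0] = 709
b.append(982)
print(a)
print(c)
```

Key concept: multiple aliases.
Step by step:
`a = [2, 9, 9, 1]` → a = [2, 9, 9, 1]
`b = a` → b = [2, 9, 9, 1] (same object as a)
`c = a` → c = [2, 9, 9, 1] (same object as a, b)
`a[0] = 709` → a = [709, 9, 9, 1] (same object as b, c); b = [709, 9, 9, 1] (same object as a, c); c = [709, 9, 9, 1] (same object as a, b)
`b.append(982)` → a = [709, 9, 9, 1, 982] (same object as b, c); b = [709, 9, 9, 1, 982] (same object as a, c); c = [709, 9, 9, 1, 982] (same object as a, b)
`print(a)` → prints [709, 9, 9, 1, 982]
`print(c)` → prints [709, 9, 9, 1, 982]

Answer:
[709, 9, 9, 1, 982]
[709, 9, 9, 1, 982]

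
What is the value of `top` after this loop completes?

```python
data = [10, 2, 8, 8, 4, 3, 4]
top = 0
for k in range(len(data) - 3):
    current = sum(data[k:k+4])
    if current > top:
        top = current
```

Max sum of 4-element window in [10, 2, 8, 8, 4, 3, 4]
`top` takes the values: 0 → 28

Answer: 28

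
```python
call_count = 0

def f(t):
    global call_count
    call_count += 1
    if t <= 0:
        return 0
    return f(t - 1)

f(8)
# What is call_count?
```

Linear recursion stepping by 1: 9 calls from t=8 down to ≤0.

Answer: 9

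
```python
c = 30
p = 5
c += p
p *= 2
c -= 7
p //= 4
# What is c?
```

Trace:
`c = 30` → c = 30
`p = 5` → p = 5
`c += p` → c = 35
`p *= 2` → p = 10
`c -= 7` → c = 28
`p //= 4` → p = 2
So c = 28

Answer: 28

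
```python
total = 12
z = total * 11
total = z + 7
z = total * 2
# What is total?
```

Trace:
`total = 12` → total = 12
`z = total * 11` → z = 132
`total = z + 7` → total = 139
`z = total * 2` → z = 278
So total = 139

Answer: 139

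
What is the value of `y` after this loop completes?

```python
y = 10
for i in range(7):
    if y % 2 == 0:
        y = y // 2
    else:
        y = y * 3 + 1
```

Collatz-style transformation from 10
`y` takes the values: 10 → 5 → 16 → 8 → 4 → 2 → 1 → 4

Answer: 4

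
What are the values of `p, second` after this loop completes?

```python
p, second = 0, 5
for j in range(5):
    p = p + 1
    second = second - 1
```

p goes 0→5, second goes 5→0
`p, second` takes the values: (0, 5) → (1, 5) → (1, 4) → (2, 4) → (2, 3) → (3, 3) → (3, 2) → (4, 2) → (4, 1) → (5, 1) → (5, 0)

Answer: 5, 0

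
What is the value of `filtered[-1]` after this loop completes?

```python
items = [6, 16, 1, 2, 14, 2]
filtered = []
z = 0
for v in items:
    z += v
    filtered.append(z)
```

Cumulative sum ends at 41
`filtered` takes the values: [] → [6] → [6, 22] → [6, 22, 23] → [6, 22, 23, 25] → [6, 22, 23, 25, 39] → [6, 22, 23, 25, 39, 41]
So `filtered[-1]` = 41

Answer: 41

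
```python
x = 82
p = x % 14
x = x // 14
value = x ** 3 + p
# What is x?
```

Trace:
`x = 82` → x = 82
`p = x % 14` → p = 12
`x = x // 14` → x = 5
`value = x ** 3 + p` → value = 137
So x = 5

Answer: 5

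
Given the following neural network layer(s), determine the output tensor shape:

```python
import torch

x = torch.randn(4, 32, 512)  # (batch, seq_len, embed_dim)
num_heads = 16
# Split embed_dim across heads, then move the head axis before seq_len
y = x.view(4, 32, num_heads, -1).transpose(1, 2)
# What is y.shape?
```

Input: (4, 32, 512) -> head_dim = 512 // 16 = 32; after view: (4, 32, 16, 32) -> after transpose(1, 2): (4, 16, 32, 32) -> Output: (4, 16, 32, 32)

Answer: (4, 16, 32, 32)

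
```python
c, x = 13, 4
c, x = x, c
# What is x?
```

Trace:
`c, x = 13, 4` → c = 13; x = 4
`c, x = x, c` → c = 4; x = 13
So x = 13

Answer: 13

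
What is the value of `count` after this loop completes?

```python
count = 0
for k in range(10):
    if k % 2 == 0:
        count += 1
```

Count numbers divisible by 2 in range(10)
`count` takes the values: 0 → 1 → 2 → 3 → 4 → 5

Answer: 5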